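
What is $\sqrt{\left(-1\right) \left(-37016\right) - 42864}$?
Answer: $2 i \sqrt{1462} \approx 76.472 i$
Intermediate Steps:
$\sqrt{\left(-1\right) \left(-37016\right) - 42864} = \sqrt{37016 - 42864} = \sqrt{-5848} = 2 i \sqrt{1462}$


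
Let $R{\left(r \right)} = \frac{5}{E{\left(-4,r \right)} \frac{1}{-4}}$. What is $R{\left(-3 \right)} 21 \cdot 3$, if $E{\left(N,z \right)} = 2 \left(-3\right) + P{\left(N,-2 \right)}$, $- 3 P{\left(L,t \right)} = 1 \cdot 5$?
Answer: $\frac{3780}{23} \approx 164.35$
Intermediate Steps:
$P{\left(L,t \right)} = - \frac{5}{3}$ ($P{\left(L,t \right)} = - \frac{1 \cdot 5}{3} = \left(- \frac{1}{3}\right) 5 = - \frac{5}{3}$)
$E{\left(N,z \right)} = - \frac{23}{3}$ ($E{\left(N,z \right)} = 2 \left(-3\right) - \frac{5}{3} = -6 - \frac{5}{3} = - \frac{23}{3}$)
$R{\left(r \right)} = \frac{60}{23}$ ($R{\left(r \right)} = \frac{5}{\left(- \frac{23}{3}\right) \frac{1}{-4}} = \frac{5}{\left(- \frac{23}{3}\right) \left(- \frac{1}{4}\right)} = \frac{5}{\frac{23}{12}} = 5 \cdot \frac{12}{23} = \frac{60}{23}$)
$R{\left(-3 \right)} 21 \cdot 3 = \frac{60}{23} \cdot 21 \cdot 3 = \frac{1260}{23} \cdot 3 = \frac{3780}{23}$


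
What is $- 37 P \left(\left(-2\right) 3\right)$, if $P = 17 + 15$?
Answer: $7104$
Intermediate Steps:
$P = 32$
$- 37 P \left(\left(-2\right) 3\right) = \left(-37\right) 32 \left(\left(-2\right) 3\right) = \left(-1184\right) \left(-6\right) = 7104$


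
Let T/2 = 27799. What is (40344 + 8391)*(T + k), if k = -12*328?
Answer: 2517747570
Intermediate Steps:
k = -3936
T = 55598 (T = 2*27799 = 55598)
(40344 + 8391)*(T + k) = (40344 + 8391)*(55598 - 3936) = 48735*51662 = 2517747570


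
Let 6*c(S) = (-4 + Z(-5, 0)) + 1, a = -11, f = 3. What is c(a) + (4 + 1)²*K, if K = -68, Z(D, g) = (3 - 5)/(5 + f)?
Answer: -40813/24 ≈ -1700.5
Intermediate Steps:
Z(D, g) = -¼ (Z(D, g) = (3 - 5)/(5 + 3) = -2/8 = -2*⅛ = -¼)
c(S) = -13/24 (c(S) = ((-4 - ¼) + 1)/6 = (-17/4 + 1)/6 = (⅙)*(-13/4) = -13/24)
c(a) + (4 + 1)²*K = -13/24 + (4 + 1)²*(-68) = -13/24 + 5²*(-68) = -13/24 + 25*(-68) = -13/24 - 1700 = -40813/24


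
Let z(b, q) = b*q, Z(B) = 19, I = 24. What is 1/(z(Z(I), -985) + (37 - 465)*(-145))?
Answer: 1/43345 ≈ 2.3071e-5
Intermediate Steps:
1/(z(Z(I), -985) + (37 - 465)*(-145)) = 1/(19*(-985) + (37 - 465)*(-145)) = 1/(-18715 - 428*(-145)) = 1/(-18715 + 62060) = 1/43345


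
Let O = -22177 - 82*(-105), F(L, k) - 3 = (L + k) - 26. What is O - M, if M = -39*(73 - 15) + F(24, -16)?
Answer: -11290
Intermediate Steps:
F(L, k) = -23 + L + k (F(L, k) = 3 + ((L + k) - 26) = 3 + (-26 + L + k) = -23 + L + k)
O = -13567 (O = -22177 - 1*(-8610) = -22177 + 8610 = -13567)
M = -2277 (M = -39*(73 - 15) + (-23 + 24 - 16) = -39*58 - 15 = -2262 - 15 = -2277)
O - M = -13567 - 1*(-2277) = -13567 + 2277 = -11290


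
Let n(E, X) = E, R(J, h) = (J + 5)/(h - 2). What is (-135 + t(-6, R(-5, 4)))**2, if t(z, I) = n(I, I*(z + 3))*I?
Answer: 18225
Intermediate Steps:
R(J, h) = (5 + J)/(-2 + h)
t(z, I) = I**2 (t(z, I) = I*I = I**2)
(-135 + t(-6, R(-5, 4)))**2 = (-135 + ((5 - 5)/(-2 + 4))**2)**2 = (-135 + (0/2)**2)**2 = (-135 + ((1/2)*0)**2)**2 = (-135 + 0**2)**2 = (-135 + 0)**2 = (-135)**2 = 18225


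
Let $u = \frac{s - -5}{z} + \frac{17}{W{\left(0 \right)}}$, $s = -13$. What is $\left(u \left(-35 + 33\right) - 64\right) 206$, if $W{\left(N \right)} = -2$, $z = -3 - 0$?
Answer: $- \frac{32342}{3} \approx -10781.0$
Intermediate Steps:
$z = -3$ ($z = -3 + 0 = -3$)
$u = - \frac{35}{6}$ ($u = \frac{-13 - -5}{-3} + \frac{17}{-2} = \left(-13 + 5\right) \left(- \frac{1}{3}\right) + 17 \left(- \frac{1}{2}\right) = \left(-8\right) \left(- \frac{1}{3}\right) - \frac{17}{2} = \frac{8}{3} - \frac{17}{2} = - \frac{35}{6} \approx -5.8333$)
$\left(u \left(-35 + 33\right) - 64\right) 206 = \left(- \frac{35 \left(-35 + 33\right)}{6} - 64\right) 206 = \left(\left(- \frac{35}{6}\right) \left(-2\right) - 64\right) 206 = \left(\frac{35}{3} - 64\right) 206 = \left(- \frac{157}{3}\right) 206 = - \frac{32342}{3}$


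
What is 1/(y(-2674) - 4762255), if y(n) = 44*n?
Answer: -1/4879911 ≈ -2.0492e-7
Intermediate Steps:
1/(y(-2674) - 4762255) = 1/(44*(-2674) - 4762255) = 1/(-117656 - 4762255) = 1/(-4879911) = -1/4879911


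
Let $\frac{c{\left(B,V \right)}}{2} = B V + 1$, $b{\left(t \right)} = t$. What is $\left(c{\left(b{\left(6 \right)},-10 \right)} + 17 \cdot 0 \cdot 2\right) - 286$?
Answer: $-404$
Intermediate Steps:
$c{\left(B,V \right)} = 2 + 2 B V$ ($c{\left(B,V \right)} = 2 \left(B V + 1\right) = 2 \left(1 + B V\right) = 2 + 2 B V$)
$\left(c{\left(b{\left(6 \right)},-10 \right)} + 17 \cdot 0 \cdot 2\right) - 286 = \left(\left(2 + 2 \cdot 6 \left(-10\right)\right) + 17 \cdot 0 \cdot 2\right) - 286 = \left(\left(2 - 120\right) + 17 \cdot 0\right) - 286 = \left(-118 + 0\right) - 286 = -118 - 286 = -404$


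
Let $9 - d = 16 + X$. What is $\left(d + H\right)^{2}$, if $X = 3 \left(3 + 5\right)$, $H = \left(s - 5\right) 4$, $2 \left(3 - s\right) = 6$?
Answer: $2601$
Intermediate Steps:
$s = 0$ ($s = 3 - 3 = 0$)
$H = -20$ ($H = \left(0 - 5\right) 4 = \left(-5\right) 4 = -20$)
$X = 24$ ($X = 3 \cdot 8 = 24$)
$d = -31$ ($d = 9 - \left(16 + 24\right) = 9 - 40 = -31$)
$\left(d + H\right)^{2} = \left(-31 - 20\right)^{2} = \left(-51\right)^{2} = 2601$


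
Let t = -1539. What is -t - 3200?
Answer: -1661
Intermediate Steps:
-t - 3200 = -1*(-1539) - 3200 = 1539 - 3200 = -1661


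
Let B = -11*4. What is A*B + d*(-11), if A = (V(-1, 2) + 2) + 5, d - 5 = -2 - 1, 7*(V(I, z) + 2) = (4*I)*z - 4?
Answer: -1166/7 ≈ -166.57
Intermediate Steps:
B = -44
V(I, z) = -18/7 + 4*I*z/7 (V(I, z) = -2 + ((4*I)*z - 4)/7 = -2 + (4*I*z - 4)/7 = -2 + (-4 + 4*I*z)/7 = -2 + (-4/7 + 4*I*z/7) = -18/7 + 4*I*z/7)
d = 2 (d = 5 + (-2 - 1) = 5 - 3 = 2)
A = 23/7 (A = ((-18/7 + (4/7)*(-1)*2) + 2) + 5 = ((-18/7 - 8/7) + 2) + 5 = (-26/7 + 2) + 5 = -12/7 + 5 = 23/7 ≈ 3.2857)
A*B + d*(-11) = (23/7)*(-44) + 2*(-11) = -1012/7 - 22 = -1166/7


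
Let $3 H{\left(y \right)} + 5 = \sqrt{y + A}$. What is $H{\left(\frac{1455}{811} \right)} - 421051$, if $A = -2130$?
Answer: $- \frac{1263158}{3} + \frac{5 i \sqrt{6221181}}{811} \approx -4.2105 \cdot 10^{5} + 15.377 i$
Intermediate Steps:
$H{\left(y \right)} = - \frac{5}{3} + \frac{\sqrt{-2130 + y}}{3}$ ($H{\left(y \right)} = - \frac{5}{3} + \frac{\sqrt{y - 2130}}{3} = - \frac{5}{3} + \frac{\sqrt{-2130 + y}}{3}$)
$H{\left(\frac{1455}{811} \right)} - 421051 = \left(- \frac{5}{3} + \frac{\sqrt{-2130 + \frac{1455}{811}}}{3}\right) - 421051 = \left(- \frac{5}{3} + \frac{\sqrt{- \frac{1725975}{811}}}{3}\right) - 421051 = \left(- \frac{5}{3} + \frac{\frac{15}{811} i \sqrt{6221181}}{3}\right) - 421051 = \left(- \frac{5}{3} + \frac{5 i \sqrt{6221181}}{811}\right) - 421051 = - \frac{1263158}{3} + \frac{5 i \sqrt{6221181}}{811}$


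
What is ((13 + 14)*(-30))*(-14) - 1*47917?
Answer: -36577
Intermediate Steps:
((13 + 14)*(-30))*(-14) - 1*47917 = (27*(-30))*(-14) - 47917 = -810*(-14) - 47917 = 11340 - 47917 = -36577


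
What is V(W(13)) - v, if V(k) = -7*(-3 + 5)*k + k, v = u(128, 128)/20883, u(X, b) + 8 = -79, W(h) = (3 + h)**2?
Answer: -23166179/6961 ≈ -3328.0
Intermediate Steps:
u(X, b) = -87 (u(X, b) = -8 - 79 = -87)
v = -29/6961 (v = -87/20883 = -87*1/20883 = -29/6961 ≈ -0.0041661)
V(k) = -13*k (V(k) = -14*k + k = -13*k)
V(W(13)) - v = -13*(3 + 13)**2 - 1*(-29/6961) = -13*16**2 + 29/6961 = -13*256 + 29/6961 = -3328 + 29/6961 = -23166179/6961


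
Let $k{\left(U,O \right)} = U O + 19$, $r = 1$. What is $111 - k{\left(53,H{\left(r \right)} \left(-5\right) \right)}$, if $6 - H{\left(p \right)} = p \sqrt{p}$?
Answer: $1417$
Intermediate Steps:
$H{\left(p \right)} = 6 - p^{\frac{3}{2}}$ ($H{\left(p \right)} = 6 - p \sqrt{p} = 6 - p^{\frac{3}{2}}$)
$k{\left(U,O \right)} = 19 + O U$ ($k{\left(U,O \right)} = O U + 19 = 19 + O U$)
$111 - k{\left(53,H{\left(r \right)} \left(-5\right) \right)} = 111 - \left(19 + \left(6 - 1^{\frac{3}{2}}\right) \left(-5\right) 53\right) = 111 - \left(19 + \left(6 - 1\right) \left(-5\right) 53\right) = 111 - \left(19 + 5 \left(-5\right) 53\right) = 111 - \left(19 - 1325\right) = 111 - -1306 = 111 + 1306 = 1417$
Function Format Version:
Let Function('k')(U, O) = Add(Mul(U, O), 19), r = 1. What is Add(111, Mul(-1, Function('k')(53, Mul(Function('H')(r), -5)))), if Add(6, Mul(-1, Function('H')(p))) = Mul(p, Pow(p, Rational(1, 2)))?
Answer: 1417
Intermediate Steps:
Function('H')(p) = Add(6, Mul(-1, Pow(p, Rational(3, 2)))) (Function('H')(p) = Add(6, Mul(-1, Mul(p, Pow(p, Rational(1, 2))))) = Add(6, Mul(-1, Pow(p, Rational(3, 2)))))
Function('k')(U, O) = Add(19, Mul(O, U)) (Function('k')(U, O) = Add(Mul(O, U), 19) = Add(19, Mul(O, U)))
Add(111, Mul(-1, Function('k')(53, Mul(Function('H')(r), -5)))) = Add(111, Mul(-1, Add(19, Mul(Mul(Add(6, Mul(-1, Pow(1, Rational(3, 2)))), -5), 53)))) = Add(111, Mul(-1, Add(19, Mul(Mul(Add(6, Mul(-1, 1)), -5), 53)))) = Add(111, Mul(-1, Add(19, Mul(Mul(Add(6, -1), -5), 53)))) = Add(111, Mul(-1, Add(19, Mul(Mul(5, -5), 53)))) = Add(111, Mul(-1, Add(19, Mul(-25, 53)))) = Add(111, Mul(-1, Add(19, -1325))) = Add(111, Mul(-1, -1306)) = Add(111, 1306) = 1417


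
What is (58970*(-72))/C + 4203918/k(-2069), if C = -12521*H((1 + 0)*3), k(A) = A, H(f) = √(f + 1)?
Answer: -48244935798/25905949 ≈ -1862.3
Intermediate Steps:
H(f) = √(1 + f)
C = -25042 (C = -12521*√(1 + (1 + 0)*3) = -12521*√(1 + 1*3) = -12521*√(1 + 3) = -12521*√4 = -12521*2 = -25042)
(58970*(-72))/C + 4203918/k(-2069) = (58970*(-72))/(-25042) + 4203918/(-2069) = -4245840*(-1/25042) + 4203918*(-1/2069) = 2122920/12521 - 4203918/2069 = -48244935798/25905949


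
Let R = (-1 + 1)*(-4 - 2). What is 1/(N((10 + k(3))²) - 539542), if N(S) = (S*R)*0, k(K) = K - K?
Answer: -1/539542 ≈ -1.8534e-6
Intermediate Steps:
k(K) = 0
R = 0 (R = 0*(-6) = 0)
N(S) = 0 (N(S) = (S*0)*0 = 0*0 = 0)
1/(N((10 + k(3))²) - 539542) = 1/(0 - 539542) = 1/(-539542) = -1/539542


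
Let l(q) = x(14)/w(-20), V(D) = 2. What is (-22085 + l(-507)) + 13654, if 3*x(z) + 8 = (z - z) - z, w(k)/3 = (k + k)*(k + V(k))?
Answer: -27316451/3240 ≈ -8431.0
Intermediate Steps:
w(k) = 6*k*(2 + k) (w(k) = 3*((k + k)*(k + 2)) = 3*((2*k)*(2 + k)) = 3*(2*k*(2 + k)) = 6*k*(2 + k))
x(z) = -8/3 - z/3 (x(z) = -8/3 + ((z - z) - z)/3 = -8/3 + (0 - z)/3 = -8/3 + (-z)/3 = -8/3 - z/3)
l(q) = -11/3240 (l(q) = (-8/3 - 1/3*14)/((6*(-20)*(2 - 20))) = (-8/3 - 14/3)/((6*(-20)*(-18))) = -22/3/2160 = -22/3*1/2160 = -11/3240)
(-22085 + l(-507)) + 13654 = (-22085 - 11/3240) + 13654 = -71555411/3240 + 13654 = -27316451/3240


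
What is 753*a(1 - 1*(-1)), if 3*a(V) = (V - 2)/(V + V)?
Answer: 0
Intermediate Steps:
a(V) = (-2 + V)/(6*V) (a(V) = ((V - 2)/(V + V))/3 = ((-2 + V)/((2*V)))/3 = ((-2 + V)*(1/(2*V)))/3 = ((-2 + V)/(2*V))/3 = (-2 + V)/(6*V))
753*a(1 - 1*(-1)) = 753*((-2 + (1 - 1*(-1)))/(6*(1 - 1*(-1)))) = 753*((-2 + (1 + 1))/(6*(1 + 1))) = 753*((1/6)*(-2 + 2)/2) = 753*((1/6)*(1/2)*0) = 753*0 = 0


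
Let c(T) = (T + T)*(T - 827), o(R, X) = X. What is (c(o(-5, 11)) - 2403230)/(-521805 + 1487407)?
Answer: -1210591/482801 ≈ -2.5074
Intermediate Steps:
c(T) = 2*T*(-827 + T) (c(T) = (2*T)*(-827 + T) = 2*T*(-827 + T))
(c(o(-5, 11)) - 2403230)/(-521805 + 1487407) = (2*11*(-827 + 11) - 2403230)/(-521805 + 1487407) = (2*11*(-816) - 2403230)/965602 = (-17952 - 2403230)*(1/965602) = -2421182*1/965602 = -1210591/482801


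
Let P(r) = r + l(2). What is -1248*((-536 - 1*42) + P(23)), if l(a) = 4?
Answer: 687648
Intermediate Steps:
P(r) = 4 + r (P(r) = r + 4 = 4 + r)
-1248*((-536 - 1*42) + P(23)) = -1248*((-536 - 1*42) + (4 + 23)) = -1248*((-536 - 42) + 27) = -1248*(-578 + 27) = -1248*(-551) = 687648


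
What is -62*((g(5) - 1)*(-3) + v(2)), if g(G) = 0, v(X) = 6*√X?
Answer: -186 - 372*√2 ≈ -712.09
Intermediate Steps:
-62*((g(5) - 1)*(-3) + v(2)) = -62*((0 - 1)*(-3) + 6*√2) = -62*(-1*(-3) + 6*√2) = -62*(3 + 6*√2) = -186 - 372*√2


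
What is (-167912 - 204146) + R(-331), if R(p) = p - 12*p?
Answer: -368417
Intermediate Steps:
R(p) = -11*p
(-167912 - 204146) + R(-331) = (-167912 - 204146) - 11*(-331) = -372058 + 3641 = -368417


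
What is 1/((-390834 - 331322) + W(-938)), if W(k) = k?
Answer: -1/723094 ≈ -1.3829e-6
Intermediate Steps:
1/((-390834 - 331322) + W(-938)) = 1/((-390834 - 331322) - 938) = 1/(-722156 - 938) = 1/(-723094) = -1/723094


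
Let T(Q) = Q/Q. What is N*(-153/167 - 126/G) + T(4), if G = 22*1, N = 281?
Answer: -3427487/1837 ≈ -1865.8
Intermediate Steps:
T(Q) = 1
G = 22
N*(-153/167 - 126/G) + T(4) = 281*(-153/167 - 126/22) + 1 = 281*(-153*1/167 - 126*1/22) + 1 = 281*(-153/167 - 63/11) + 1 = 281*(-12204/1837) + 1 = -3429324/1837 + 1 = -3427487/1837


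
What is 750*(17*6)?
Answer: 76500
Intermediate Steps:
750*(17*6) = 750*102 = 76500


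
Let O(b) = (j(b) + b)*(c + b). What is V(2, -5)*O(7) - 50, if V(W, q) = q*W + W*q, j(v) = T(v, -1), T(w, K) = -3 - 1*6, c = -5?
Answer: 30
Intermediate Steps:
T(w, K) = -9 (T(w, K) = -3 - 6 = -9)
j(v) = -9
O(b) = (-9 + b)*(-5 + b)
V(W, q) = 2*W*q (V(W, q) = W*q + W*q = 2*W*q)
V(2, -5)*O(7) - 50 = (2*2*(-5))*(45 + 7² - 14*7) - 50 = -20*(45 + 49 - 98) - 50 = -20*(-4) - 50 = 80 - 50 = 30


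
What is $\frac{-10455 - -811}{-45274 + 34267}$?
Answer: $\frac{9644}{11007} \approx 0.87617$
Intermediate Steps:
$\frac{-10455 - -811}{-45274 + 34267} = \frac{-10455 + \left(-14 + 825\right)}{-11007} = \left(-10455 + 811\right) \left(- \frac{1}{11007}\right) = \left(-9644\right) \left(- \frac{1}{11007}\right) = \frac{9644}{11007}$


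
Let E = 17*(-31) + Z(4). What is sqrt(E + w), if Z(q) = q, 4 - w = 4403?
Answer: I*sqrt(4922) ≈ 70.157*I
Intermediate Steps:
w = -4399 (w = 4 - 1*4403 = 4 - 4403 = -4399)
E = -523 (E = 17*(-31) + 4 = -527 + 4 = -523)
sqrt(E + w) = sqrt(-523 - 4399) = sqrt(-4922) = I*sqrt(4922)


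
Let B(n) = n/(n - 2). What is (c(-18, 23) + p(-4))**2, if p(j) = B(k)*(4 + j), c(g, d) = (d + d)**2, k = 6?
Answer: 4477456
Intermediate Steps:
B(n) = n/(-2 + n)
c(g, d) = 4*d**2 (c(g, d) = (2*d)**2 = 4*d**2)
p(j) = 6 + 3*j/2 (p(j) = (6/(-2 + 6))*(4 + j) = (6/4)*(4 + j) = (6*(1/4))*(4 + j) = 3*(4 + j)/2 = 6 + 3*j/2)
(c(-18, 23) + p(-4))**2 = (4*23**2 + (6 + (3/2)*(-4)))**2 = (4*529 + (6 - 6))**2 = (2116 + 0)**2 = 2116**2 = 4477456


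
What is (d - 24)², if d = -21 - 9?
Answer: 2916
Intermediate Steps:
d = -30
(d - 24)² = (-30 - 24)² = (-54)² = 2916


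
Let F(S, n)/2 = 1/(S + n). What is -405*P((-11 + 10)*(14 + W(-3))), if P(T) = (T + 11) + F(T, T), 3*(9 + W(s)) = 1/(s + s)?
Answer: -421965/178 ≈ -2370.6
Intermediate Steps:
W(s) = -9 + 1/(6*s) (W(s) = -9 + 1/(3*(s + s)) = -9 + 1/(3*((2*s))) = -9 + (1/(2*s))/3 = -9 + 1/(6*s))
F(S, n) = 2/(S + n)
P(T) = 11 + T + 1/T (P(T) = (T + 11) + 2/(T + T) = (11 + T) + 2/((2*T)) = (11 + T) + 2*(1/(2*T)) = (11 + T) + 1/T = 11 + T + 1/T)
-405*P((-11 + 10)*(14 + W(-3))) = -405*(11 + (-11 + 10)*(14 + (-9 + (⅙)/(-3))) + 1/((-11 + 10)*(14 + (-9 + (⅙)/(-3))))) = -405*(11 - (14 + (-9 + (⅙)*(-⅓))) + 1/(-(14 + (-9 + (⅙)*(-⅓))))) = -405*(11 - (14 + (-9 - 1/18)) + 1/(-(14 + (-9 - 1/18)))) = -405*(11 - (14 - 163/18) + 1/(-(14 - 163/18))) = -405*(11 - 1*89/18 + 1/(-1*89/18)) = -405*(11 - 89/18 + 1/(-89/18)) = -405*(11 - 89/18 - 18/89) = -405*9377/1602 = -421965/178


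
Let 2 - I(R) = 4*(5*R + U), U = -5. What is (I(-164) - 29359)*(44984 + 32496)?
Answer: -2018896360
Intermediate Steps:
I(R) = 22 - 20*R (I(R) = 2 - 4*(5*R - 5) = 2 - 4*(-5 + 5*R) = 2 - (-20 + 20*R) = 2 + (20 - 20*R) = 22 - 20*R)
(I(-164) - 29359)*(44984 + 32496) = ((22 - 20*(-164)) - 29359)*(44984 + 32496) = ((22 + 3280) - 29359)*77480 = (3302 - 29359)*77480 = -26057*77480 = -2018896360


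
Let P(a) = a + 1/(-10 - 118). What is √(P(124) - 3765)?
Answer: 23*I*√1762/16 ≈ 60.341*I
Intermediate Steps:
P(a) = -1/128 + a (P(a) = a + 1/(-128) = a - 1/128 = -1/128 + a)
√(P(124) - 3765) = √((-1/128 + 124) - 3765) = √(15871/128 - 3765) = √(-466049/128) = 23*I*√1762/16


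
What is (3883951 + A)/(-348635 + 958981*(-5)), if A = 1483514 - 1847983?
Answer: -1759741/2571770 ≈ -0.68425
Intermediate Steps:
A = -364469
(3883951 + A)/(-348635 + 958981*(-5)) = (3883951 - 364469)/(-348635 + 958981*(-5)) = 3519482/(-348635 - 4794905) = 3519482/(-5143540) = 3519482*(-1/5143540) = -1759741/2571770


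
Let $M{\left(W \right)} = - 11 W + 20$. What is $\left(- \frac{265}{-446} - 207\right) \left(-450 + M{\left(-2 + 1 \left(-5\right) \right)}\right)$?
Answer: $\frac{32496121}{446} \approx 72861.0$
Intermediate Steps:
$M{\left(W \right)} = 20 - 11 W$
$\left(- \frac{265}{-446} - 207\right) \left(-450 + M{\left(-2 + 1 \left(-5\right) \right)}\right) = \left(- \frac{265}{-446} - 207\right) \left(-450 - \left(-20 + 11 \left(-2 + 1 \left(-5\right)\right)\right)\right) = \left(\left(-265\right) \left(- \frac{1}{446}\right) - 207\right) \left(-450 - \left(-20 + 11 \left(-2 - 5\right)\right)\right) = \left(\frac{265}{446} - 207\right) \left(-450 + \left(20 - -77\right)\right) = - \frac{92057 \left(-450 + \left(20 + 77\right)\right)}{446} = - \frac{92057 \left(-450 + 97\right)}{446} = \left(- \frac{92057}{446}\right) \left(-353\right) = \frac{32496121}{446}$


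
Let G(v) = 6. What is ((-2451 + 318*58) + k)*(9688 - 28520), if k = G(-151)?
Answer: -301293168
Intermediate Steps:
k = 6
((-2451 + 318*58) + k)*(9688 - 28520) = ((-2451 + 318*58) + 6)*(9688 - 28520) = ((-2451 + 18444) + 6)*(-18832) = (15993 + 6)*(-18832) = 15999*(-18832) = -301293168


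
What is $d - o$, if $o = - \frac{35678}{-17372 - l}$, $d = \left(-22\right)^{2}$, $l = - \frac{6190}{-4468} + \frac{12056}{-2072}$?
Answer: $\frac{4843062040248}{10048978399} \approx 481.95$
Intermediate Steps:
$l = - \frac{2565033}{578606}$ ($l = \left(-6190\right) \left(- \frac{1}{4468}\right) + 12056 \left(- \frac{1}{2072}\right) = \frac{3095}{2234} - \frac{1507}{259} = - \frac{2565033}{578606} \approx -4.4331$)
$d = 484$
$o = \frac{20643504868}{10048978399}$ ($o = - \frac{35678}{-17372 - - \frac{2565033}{578606}} = - \frac{35678}{-17372 + \frac{2565033}{578606}} = - \frac{35678}{- \frac{10048978399}{578606}} = \left(-35678\right) \left(- \frac{578606}{10048978399}\right) = \frac{20643504868}{10048978399} \approx 2.0543$)
$d - o = 484 - \frac{20643504868}{10048978399} = \frac{4843062040248}{10048978399}$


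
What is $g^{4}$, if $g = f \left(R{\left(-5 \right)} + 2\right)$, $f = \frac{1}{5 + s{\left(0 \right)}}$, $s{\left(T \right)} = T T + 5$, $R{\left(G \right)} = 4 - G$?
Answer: $\frac{14641}{10000} \approx 1.4641$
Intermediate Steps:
$s{\left(T \right)} = 5 + T^{2}$ ($s{\left(T \right)} = T^{2} + 5 = 5 + T^{2}$)
$f = \frac{1}{10}$ ($f = \frac{1}{5 + \left(5 + 0^{2}\right)} = \frac{1}{5 + \left(5 + 0\right)} = \frac{1}{5 + 5} = \frac{1}{10} \approx 0.1$)
$g = \frac{11}{10}$ ($g = \frac{\left(4 - -5\right) + 2}{10} = \frac{\left(4 + 5\right) + 2}{10} = \frac{9 + 2}{10} = \frac{1}{10} \cdot 11 = \frac{11}{10} \approx 1.1$)
$g^{4} = \left(\frac{11}{10}\right)^{4} = \frac{14641}{10000}$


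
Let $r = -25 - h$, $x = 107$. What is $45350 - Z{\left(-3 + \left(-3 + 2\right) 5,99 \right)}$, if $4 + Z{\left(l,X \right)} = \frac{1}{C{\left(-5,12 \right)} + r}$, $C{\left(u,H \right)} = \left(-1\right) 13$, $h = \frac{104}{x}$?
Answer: $\frac{189126287}{4170} \approx 45354.0$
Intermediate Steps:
$h = \frac{104}{107} \approx 0.97196$
$C{\left(u,H \right)} = -13$
$r = - \frac{2779}{107}$ ($r = -25 - \frac{104}{107} = - \frac{2779}{107} \approx -25.972$)
$Z{\left(l,X \right)} = - \frac{16787}{4170}$ ($Z{\left(l,X \right)} = -4 + \frac{1}{-13 - \frac{2779}{107}} = -4 + \frac{1}{- \frac{4170}{107}} = -4 - \frac{107}{4170} = - \frac{16787}{4170}$)
$45350 - Z{\left(-3 + \left(-3 + 2\right) 5,99 \right)} = 45350 - - \frac{16787}{4170} = 45350 + \frac{16787}{4170} = \frac{189126287}{4170}$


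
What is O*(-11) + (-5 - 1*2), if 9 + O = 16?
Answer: -84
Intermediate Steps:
O = 7 (O = -9 + 16 = 7)
O*(-11) + (-5 - 1*2) = 7*(-11) + (-5 - 1*2) = -77 + (-5 - 2) = -77 - 7 = -84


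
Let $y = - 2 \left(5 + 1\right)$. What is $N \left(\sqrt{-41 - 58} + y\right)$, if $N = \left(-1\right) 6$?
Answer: $72 - 18 i \sqrt{11} \approx 72.0 - 59.699 i$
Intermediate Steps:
$N = -6$
$y = -12$ ($y = \left(-2\right) 6 = -12$)
$N \left(\sqrt{-41 - 58} + y\right) = - 6 \left(\sqrt{-41 - 58} - 12\right) = - 6 \left(\sqrt{-99} - 12\right) = - 6 \left(3 i \sqrt{11} - 12\right) = - 6 \left(-12 + 3 i \sqrt{11}\right) = 72 - 18 i \sqrt{11}$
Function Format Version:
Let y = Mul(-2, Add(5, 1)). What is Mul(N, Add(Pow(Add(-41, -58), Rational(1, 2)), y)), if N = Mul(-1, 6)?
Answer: Add(72, Mul(-18, I, Pow(11, Rational(1, 2)))) ≈ Add(72.000, Mul(-59.699, I))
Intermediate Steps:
N = -6
y = -12 (y = Mul(-2, 6) = -12)
Mul(N, Add(Pow(Add(-41, -58), Rational(1, 2)), y)) = Mul(-6, Add(Pow(Add(-41, -58), Rational(1, 2)), -12)) = Mul(-6, Add(Pow(-99, Rational(1, 2)), -12)) = Mul(-6, Add(Mul(3, I, Pow(11, Rational(1, 2))), -12)) = Mul(-6, Add(-12, Mul(3, I, Pow(11, Rational(1, 2))))) = Add(72, Mul(-18, I, Pow(11, Rational(1, 2))))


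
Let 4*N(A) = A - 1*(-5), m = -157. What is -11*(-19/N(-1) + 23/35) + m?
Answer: 1567/35 ≈ 44.771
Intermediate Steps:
N(A) = 5/4 + A/4 (N(A) = (A - 1*(-5))/4 = (A + 5)/4 = (5 + A)/4 = 5/4 + A/4)
-11*(-19/N(-1) + 23/35) + m = -11*(-19/(5/4 + (¼)*(-1)) + 23/35) - 157 = -11*(-19/(5/4 - ¼) + 23*(1/35)) - 157 = -11*(-19/1 + 23/35) - 157 = -11*(-19*1 + 23/35) - 157 = -11*(-19 + 23/35) - 157 = -11*(-642/35) - 157 = 7062/35 - 157 = 1567/35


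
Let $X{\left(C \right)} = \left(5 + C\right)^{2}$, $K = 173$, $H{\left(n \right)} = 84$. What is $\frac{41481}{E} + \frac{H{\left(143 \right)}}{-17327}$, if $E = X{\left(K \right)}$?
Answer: $\frac{716079831}{548988668} \approx 1.3044$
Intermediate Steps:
$E = 31684$ ($E = \left(5 + 173\right)^{2} = 178^{2} = 31684$)
$\frac{41481}{E} + \frac{H{\left(143 \right)}}{-17327} = \frac{41481}{31684} + \frac{84}{-17327} = 41481 \cdot \frac{1}{31684} + 84 \left(- \frac{1}{17327}\right) = \frac{41481}{31684} - \frac{84}{17327} = \frac{716079831}{548988668}$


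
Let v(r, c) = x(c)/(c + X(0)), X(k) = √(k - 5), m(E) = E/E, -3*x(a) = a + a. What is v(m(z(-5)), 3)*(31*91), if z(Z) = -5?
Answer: -1209 + 403*I*√5 ≈ -1209.0 + 901.14*I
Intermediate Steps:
x(a) = -2*a/3 (x(a) = -(a + a)/3 = -2*a/3)
m(E) = 1
X(k) = √(-5 + k)
v(r, c) = -2*c/(3*(c + I*√5)) (v(r, c) = (-2*c/3)/(c + √(-5 + 0)) = (-2*c/3)/(c + √(-5)) = (-2*c/3)/(c + I*√5) = -2*c/(3*(c + I*√5)))
v(m(z(-5)), 3)*(31*91) = (-2*3/(3*3 + 3*I*√5))*(31*91) = -2*3/(9 + 3*I*√5)*2821 = -6/(9 + 3*I*√5)*2821 = -16926/(9 + 3*I*√5)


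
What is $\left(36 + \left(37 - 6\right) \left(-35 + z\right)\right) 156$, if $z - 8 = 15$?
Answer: $-52416$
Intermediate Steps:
$z = 23$ ($z = 8 + 15 = 23$)
$\left(36 + \left(37 - 6\right) \left(-35 + z\right)\right) 156 = \left(36 + \left(37 - 6\right) \left(-35 + 23\right)\right) 156 = \left(36 + 31 \left(-12\right)\right) 156 = \left(36 - 372\right) 156 = \left(-336\right) 156 = -52416$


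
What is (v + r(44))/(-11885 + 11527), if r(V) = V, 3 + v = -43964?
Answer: 43923/358 ≈ 122.69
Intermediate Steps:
v = -43967 (v = -3 - 43964 = -43967)
(v + r(44))/(-11885 + 11527) = (-43967 + 44)/(-11885 + 11527) = -43923/(-358) = -43923*(-1/358) = 43923/358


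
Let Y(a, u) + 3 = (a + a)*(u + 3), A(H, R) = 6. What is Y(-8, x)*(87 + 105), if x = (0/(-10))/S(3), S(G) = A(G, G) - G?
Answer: -9792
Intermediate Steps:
S(G) = 6 - G
x = 0 (x = (0/(-10))/(6 - 1*3) = (0*(-⅒))/(6 - 3) = 0/3 = 0*(⅓) = 0)
Y(a, u) = -3 + 2*a*(3 + u) (Y(a, u) = -3 + (a + a)*(u + 3) = -3 + (2*a)*(3 + u) = -3 + 2*a*(3 + u))
Y(-8, x)*(87 + 105) = (-3 + 6*(-8) + 2*(-8)*0)*(87 + 105) = (-3 - 48 + 0)*192 = -51*192 = -9792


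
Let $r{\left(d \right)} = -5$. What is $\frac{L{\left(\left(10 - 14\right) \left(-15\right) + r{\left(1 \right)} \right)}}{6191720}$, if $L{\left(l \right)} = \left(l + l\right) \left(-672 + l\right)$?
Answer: $- \frac{6787}{619172} \approx -0.010961$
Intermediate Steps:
$L{\left(l \right)} = 2 l \left(-672 + l\right)$
$\frac{L{\left(\left(10 - 14\right) \left(-15\right) + r{\left(1 \right)} \right)}}{6191720} = \frac{2 \left(\left(10 - 14\right) \left(-15\right) - 5\right) \left(-672 - \left(5 - \left(10 - 14\right) \left(-15\right)\right)\right)}{6191720} = 2 \left(\left(10 - 14\right) \left(-15\right) - 5\right) \left(-672 - \left(5 - \left(10 - 14\right) \left(-15\right)\right)\right) \frac{1}{6191720} = 2 \left(\left(-4\right) \left(-15\right) - 5\right) \left(-672 - -55\right) \frac{1}{6191720} = 2 \left(60 - 5\right) \left(-672 + \left(60 - 5\right)\right) \frac{1}{6191720} = 2 \cdot 55 \left(-672 + 55\right) \frac{1}{6191720} = 2 \cdot 55 \left(-617\right) \frac{1}{6191720} = \left(-67870\right) \frac{1}{6191720} = - \frac{6787}{619172}$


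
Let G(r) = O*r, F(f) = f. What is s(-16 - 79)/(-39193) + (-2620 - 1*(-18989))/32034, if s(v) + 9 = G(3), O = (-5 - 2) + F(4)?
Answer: 642126829/1255508562 ≈ 0.51145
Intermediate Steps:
O = -3 (O = (-5 - 2) + 4 = -7 + 4 = -3)
G(r) = -3*r
s(v) = -18 (s(v) = -9 - 3*3 = -9 - 9 = -18)
s(-16 - 79)/(-39193) + (-2620 - 1*(-18989))/32034 = -18/(-39193) + (-2620 - 1*(-18989))/32034 = -18*(-1/39193) + (-2620 + 18989)*(1/32034) = 18/39193 + 16369*(1/32034) = 18/39193 + 16369/32034 = 642126829/1255508562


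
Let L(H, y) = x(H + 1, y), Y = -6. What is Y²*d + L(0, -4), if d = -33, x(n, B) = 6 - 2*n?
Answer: -1184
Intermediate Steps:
L(H, y) = 4 - 2*H (L(H, y) = 6 - 2*(H + 1) = 6 - 2*(1 + H) = 6 + (-2 - 2*H) = 4 - 2*H)
Y²*d + L(0, -4) = (-6)²*(-33) + (4 - 2*0) = 36*(-33) + (4 + 0) = -1188 + 4 = -1184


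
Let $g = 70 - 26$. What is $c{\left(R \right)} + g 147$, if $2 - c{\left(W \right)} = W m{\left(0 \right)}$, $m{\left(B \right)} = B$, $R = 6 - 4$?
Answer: $6470$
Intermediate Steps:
$R = 2$ ($R = 6 - 4 = 2$)
$g = 44$
$c{\left(W \right)} = 2$ ($c{\left(W \right)} = 2 - W 0 = 2 - 0 = 2 + 0 = 2$)
$c{\left(R \right)} + g 147 = 2 + 44 \cdot 147 = 2 + 6468 = 6470$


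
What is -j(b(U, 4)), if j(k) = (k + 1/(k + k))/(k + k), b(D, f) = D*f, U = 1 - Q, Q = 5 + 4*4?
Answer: -12801/25600 ≈ -0.50004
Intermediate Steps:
Q = 21 (Q = 5 + 16 = 21)
U = -20 (U = 1 - 1*21 = 1 - 21 = -20)
j(k) = (k + 1/(2*k))/(2*k) (j(k) = (k + 1/(2*k))/((2*k)) = (k + 1/(2*k))*(1/(2*k)) = (k + 1/(2*k))/(2*k))
-j(b(U, 4)) = -(½ + 1/(4*(-20*4)²)) = -(½ + (¼)/(-80)²) = -(½ + (¼)*(1/6400)) = -(½ + 1/25600) = -1*12801/25600 = -12801/25600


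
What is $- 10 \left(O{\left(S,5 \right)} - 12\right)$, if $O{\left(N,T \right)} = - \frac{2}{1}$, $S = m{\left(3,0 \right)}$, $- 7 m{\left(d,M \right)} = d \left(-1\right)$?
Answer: $140$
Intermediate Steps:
$m{\left(d,M \right)} = \frac{d}{7}$ ($m{\left(d,M \right)} = - \frac{d \left(-1\right)}{7} = - \frac{\left(-1\right) d}{7} = \frac{d}{7}$)
$S = \frac{3}{7}$ ($S = \frac{1}{7} \cdot 3 = \frac{3}{7} \approx 0.42857$)
$O{\left(N,T \right)} = -2$ ($O{\left(N,T \right)} = \left(-2\right) 1 = -2$)
$- 10 \left(O{\left(S,5 \right)} - 12\right) = - 10 \left(-2 - 12\right) = \left(-10\right) \left(-14\right) = 140$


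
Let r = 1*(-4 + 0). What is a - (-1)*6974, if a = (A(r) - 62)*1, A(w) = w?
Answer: 6908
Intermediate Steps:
r = -4 (r = 1*(-4) = -4)
a = -66 (a = (-4 - 62)*1 = -66*1 = -66)
a - (-1)*6974 = -66 - (-1)*6974 = -66 - 1*(-6974) = -66 + 6974 = 6908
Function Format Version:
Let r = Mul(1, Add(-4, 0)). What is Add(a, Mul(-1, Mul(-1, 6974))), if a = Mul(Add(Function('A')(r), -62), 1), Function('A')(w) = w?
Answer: 6908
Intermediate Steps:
r = -4 (r = Mul(1, -4) = -4)
a = -66 (a = Mul(Add(-4, -62), 1) = Mul(-66, 1) = -66)
Add(a, Mul(-1, Mul(-1, 6974))) = Add(-66, Mul(-1, Mul(-1, 6974))) = Add(-66, Mul(-1, -6974)) = Add(-66, 6974) = 6908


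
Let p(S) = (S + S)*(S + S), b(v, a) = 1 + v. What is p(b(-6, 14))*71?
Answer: 7100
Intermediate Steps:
p(S) = 4*S² (p(S) = (2*S)*(2*S) = 4*S²)
p(b(-6, 14))*71 = (4*(1 - 6)²)*71 = (4*(-5)²)*71 = (4*25)*71 = 100*71 = 7100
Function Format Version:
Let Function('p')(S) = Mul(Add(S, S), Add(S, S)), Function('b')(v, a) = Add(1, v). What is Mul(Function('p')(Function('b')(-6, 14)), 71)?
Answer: 7100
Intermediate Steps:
Function('p')(S) = Mul(4, Pow(S, 2)) (Function('p')(S) = Mul(Mul(2, S), Mul(2, S)) = Mul(4, Pow(S, 2)))
Mul(Function('p')(Function('b')(-6, 14)), 71) = Mul(Mul(4, Pow(Add(1, -6), 2)), 71) = Mul(Mul(4, Pow(-5, 2)), 71) = Mul(Mul(4, 25), 71) = Mul(100, 71) = 7100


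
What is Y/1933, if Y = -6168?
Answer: -6168/1933 ≈ -3.1909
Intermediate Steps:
Y/1933 = -6168/1933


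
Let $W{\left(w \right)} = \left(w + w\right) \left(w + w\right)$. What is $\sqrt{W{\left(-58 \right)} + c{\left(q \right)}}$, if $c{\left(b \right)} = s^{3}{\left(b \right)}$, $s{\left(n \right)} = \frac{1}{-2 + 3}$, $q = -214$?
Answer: $\sqrt{13457} \approx 116.0$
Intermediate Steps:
$s{\left(n \right)} = 1$ ($s{\left(n \right)} = 1^{-1} = 1$)
$c{\left(b \right)} = 1$ ($c{\left(b \right)} = 1^{3} = 1$)
$W{\left(w \right)} = 4 w^{2}$ ($W{\left(w \right)} = 2 w 2 w = 4 w^{2}$)
$\sqrt{W{\left(-58 \right)} + c{\left(q \right)}} = \sqrt{4 \left(-58\right)^{2} + 1} = \sqrt{4 \cdot 3364 + 1} = \sqrt{13456 + 1} = \sqrt{13457}$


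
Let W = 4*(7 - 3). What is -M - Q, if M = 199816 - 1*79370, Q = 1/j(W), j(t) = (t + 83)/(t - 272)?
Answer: -11923898/99 ≈ -1.2044e+5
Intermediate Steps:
W = 16 (W = 4*4 = 16)
j(t) = (83 + t)/(-272 + t)
Q = -256/99 (Q = 1/((83 + 16)/(-272 + 16)) = 1/(99/(-256)) = 1/(-1/256*99) = 1/(-99/256) = -256/99 ≈ -2.5859)
M = 120446 (M = 199816 - 79370 = 120446)
-M - Q = -1*120446 - 1*(-256/99) = -120446 + 256/99 = -11923898/99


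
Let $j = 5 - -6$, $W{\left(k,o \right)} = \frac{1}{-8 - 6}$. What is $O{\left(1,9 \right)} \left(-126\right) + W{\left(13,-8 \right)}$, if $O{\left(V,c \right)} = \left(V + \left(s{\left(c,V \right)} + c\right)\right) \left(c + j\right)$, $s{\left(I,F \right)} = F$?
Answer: $- \frac{388081}{14} \approx -27720.0$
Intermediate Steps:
$W{\left(k,o \right)} = - \frac{1}{14}$ ($W{\left(k,o \right)} = \frac{1}{-14} = - \frac{1}{14}$)
$j = 11$ ($j = 5 + 6 = 11$)
$O{\left(V,c \right)} = \left(11 + c\right) \left(c + 2 V\right)$ ($O{\left(V,c \right)} = \left(V + \left(V + c\right)\right) \left(c + 11\right) = \left(c + 2 V\right) \left(11 + c\right) = \left(11 + c\right) \left(c + 2 V\right)$)
$O{\left(1,9 \right)} \left(-126\right) + W{\left(13,-8 \right)} = \left(9^{2} + 11 \cdot 9 + 22 \cdot 1 + 2 \cdot 1 \cdot 9\right) \left(-126\right) - \frac{1}{14} = \left(81 + 99 + 22 + 18\right) \left(-126\right) - \frac{1}{14} = 220 \left(-126\right) - \frac{1}{14} = -27720 - \frac{1}{14} = - \frac{388081}{14}$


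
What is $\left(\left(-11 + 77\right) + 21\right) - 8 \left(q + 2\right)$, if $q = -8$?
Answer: $135$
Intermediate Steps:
$\left(\left(-11 + 77\right) + 21\right) - 8 \left(q + 2\right) = \left(\left(-11 + 77\right) + 21\right) - 8 \left(-8 + 2\right) = \left(66 + 21\right) - -48 = 87 + 48 = 135$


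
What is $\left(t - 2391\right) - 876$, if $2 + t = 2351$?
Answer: $-918$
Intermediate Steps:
$t = 2349$ ($t = -2 + 2351 = 2349$)
$\left(t - 2391\right) - 876 = \left(2349 - 2391\right) - 876 = -42 - 876 = -918$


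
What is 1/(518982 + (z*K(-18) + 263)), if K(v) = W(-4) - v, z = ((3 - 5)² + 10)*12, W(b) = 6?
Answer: 1/523277 ≈ 1.9110e-6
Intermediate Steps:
z = 168 (z = ((-2)² + 10)*12 = (4 + 10)*12 = 14*12 = 168)
K(v) = 6 - v
1/(518982 + (z*K(-18) + 263)) = 1/(518982 + (168*(6 - 1*(-18)) + 263)) = 1/(518982 + (168*(6 + 18) + 263)) = 1/(518982 + (168*24 + 263)) = 1/(518982 + (4032 + 263)) = 1/(518982 + 4295) = 1/523277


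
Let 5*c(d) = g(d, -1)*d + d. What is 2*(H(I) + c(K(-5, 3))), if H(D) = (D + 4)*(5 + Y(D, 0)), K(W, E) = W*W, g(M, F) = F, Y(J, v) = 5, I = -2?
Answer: 40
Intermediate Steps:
K(W, E) = W²
H(D) = 40 + 10*D (H(D) = (D + 4)*(5 + 5) = (4 + D)*10 = 40 + 10*D)
c(d) = 0 (c(d) = (-d + d)/5 = (⅕)*0 = 0)
2*(H(I) + c(K(-5, 3))) = 2*((40 + 10*(-2)) + 0) = 2*((40 - 20) + 0) = 2*(20 + 0) = 2*20 = 40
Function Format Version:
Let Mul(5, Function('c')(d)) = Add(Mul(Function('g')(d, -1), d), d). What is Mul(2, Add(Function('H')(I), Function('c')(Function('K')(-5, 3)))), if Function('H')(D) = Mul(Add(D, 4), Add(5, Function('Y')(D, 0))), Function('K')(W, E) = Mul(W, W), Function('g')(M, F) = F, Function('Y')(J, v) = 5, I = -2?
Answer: 40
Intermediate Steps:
Function('K')(W, E) = Pow(W, 2)
Function('H')(D) = Add(40, Mul(10, D)) (Function('H')(D) = Mul(Add(D, 4), Add(5, 5)) = Mul(Add(4, D), 10) = Add(40, Mul(10, D)))
Function('c')(d) = 0 (Function('c')(d) = Mul(Rational(1, 5), Add(Mul(-1, d), d)) = Mul(Rational(1, 5), 0) = 0)
Mul(2, Add(Function('H')(I), Function('c')(Function('K')(-5, 3)))) = Mul(2, Add(Add(40, Mul(10, -2)), 0)) = Mul(2, Add(Add(40, -20), 0)) = Mul(2, Add(20, 0)) = Mul(2, 20) = 40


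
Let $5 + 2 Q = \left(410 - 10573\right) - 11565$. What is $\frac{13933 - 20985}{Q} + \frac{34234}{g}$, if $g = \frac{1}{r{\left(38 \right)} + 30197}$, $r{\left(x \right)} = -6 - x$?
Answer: $\frac{22434058824970}{21733} \approx 1.0323 \cdot 10^{9}$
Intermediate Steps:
$Q = - \frac{21733}{2}$ ($Q = - \frac{5}{2} + \frac{\left(410 - 10573\right) - 11565}{2} = - \frac{5}{2} + \frac{-10163 - 11565}{2} = - \frac{5}{2} + \frac{1}{2} \left(-21728\right) = - \frac{5}{2} - 10864 = - \frac{21733}{2} \approx -10867.0$)
$g = \frac{1}{30153}$ ($g = \frac{1}{\left(-6 - 38\right) + 30197} = \frac{1}{-44 + 30197} = \frac{1}{30153} \approx 3.3164 \cdot 10^{-5}$)
$\frac{13933 - 20985}{Q} + \frac{34234}{g} = \frac{13933 - 20985}{- \frac{21733}{2}} + 34234 \frac{1}{\frac{1}{30153}} = \left(-7052\right) \left(- \frac{2}{21733}\right) + 34234 \cdot 30153 = \frac{14104}{21733} + 1032257802 = \frac{22434058824970}{21733}$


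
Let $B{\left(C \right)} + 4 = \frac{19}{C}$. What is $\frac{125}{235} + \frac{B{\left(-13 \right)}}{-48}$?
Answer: $\frac{18937}{29328} \approx 0.6457$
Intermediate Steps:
$B{\left(C \right)} = -4 + \frac{19}{C}$
$\frac{125}{235} + \frac{B{\left(-13 \right)}}{-48} = \frac{125}{235} + \frac{-4 + \frac{19}{-13}}{-48} = 125 \cdot \frac{1}{235} + \left(-4 + 19 \left(- \frac{1}{13}\right)\right) \left(- \frac{1}{48}\right) = \frac{25}{47} + \left(-4 - \frac{19}{13}\right) \left(- \frac{1}{48}\right) = \frac{25}{47} - - \frac{71}{624} = \frac{25}{47} + \frac{71}{624} = \frac{18937}{29328}$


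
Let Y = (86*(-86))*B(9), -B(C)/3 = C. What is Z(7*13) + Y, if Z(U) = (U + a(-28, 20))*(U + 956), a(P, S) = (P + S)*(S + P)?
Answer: 361977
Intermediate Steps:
a(P, S) = (P + S)² (a(P, S) = (P + S)*(P + S) = (P + S)²)
B(C) = -3*C
Z(U) = (64 + U)*(956 + U) (Z(U) = (U + (-28 + 20)²)*(U + 956) = (U + (-8)²)*(956 + U) = (U + 64)*(956 + U) = (64 + U)*(956 + U))
Y = 199692 (Y = (86*(-86))*(-3*9) = -7396*(-27) = 199692)
Z(7*13) + Y = (61184 + (7*13)² + 1020*(7*13)) + 199692 = (61184 + 91² + 1020*91) + 199692 = (61184 + 8281 + 92820) + 199692 = 162285 + 199692 = 361977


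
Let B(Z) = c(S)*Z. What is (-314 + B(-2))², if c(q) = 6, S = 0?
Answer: 106276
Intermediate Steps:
B(Z) = 6*Z
(-314 + B(-2))² = (-314 + 6*(-2))² = (-314 - 12)² = (-326)² = 106276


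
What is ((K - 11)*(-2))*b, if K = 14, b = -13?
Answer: 78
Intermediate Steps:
((K - 11)*(-2))*b = ((14 - 11)*(-2))*(-13) = (3*(-2))*(-13) = -6*(-13) = 78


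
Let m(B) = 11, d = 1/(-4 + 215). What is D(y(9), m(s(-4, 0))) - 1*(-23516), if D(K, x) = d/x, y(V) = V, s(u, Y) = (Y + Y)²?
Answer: 54580637/2321 ≈ 23516.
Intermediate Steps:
d = 1/211 ≈ 0.0047393
s(u, Y) = 4*Y² (s(u, Y) = (2*Y)² = 4*Y²)
D(K, x) = 1/(211*x)
D(y(9), m(s(-4, 0))) - 1*(-23516) = (1/211)/11 - 1*(-23516) = (1/211)*(1/11) + 23516 = 1/2321 + 23516 = 54580637/2321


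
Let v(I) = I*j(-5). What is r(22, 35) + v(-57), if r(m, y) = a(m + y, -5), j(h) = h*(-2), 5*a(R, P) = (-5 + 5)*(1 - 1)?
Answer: -570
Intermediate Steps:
a(R, P) = 0 (a(R, P) = ((-5 + 5)*(1 - 1))/5 = (0*0)/5 = (⅕)*0 = 0)
j(h) = -2*h
v(I) = 10*I (v(I) = I*(-2*(-5)) = I*10 = 10*I)
r(m, y) = 0
r(22, 35) + v(-57) = 0 + 10*(-57) = 0 - 570 = -570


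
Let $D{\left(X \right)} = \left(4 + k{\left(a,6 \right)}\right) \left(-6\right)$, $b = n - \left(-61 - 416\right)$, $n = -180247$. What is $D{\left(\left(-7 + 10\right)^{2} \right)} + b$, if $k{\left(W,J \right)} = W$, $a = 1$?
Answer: $-179800$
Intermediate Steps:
$b = -179770$ ($b = -180247 - \left(-61 - 416\right) = -180247 - -477 = -180247 + 477 = -179770$)
$D{\left(X \right)} = -30$ ($D{\left(X \right)} = \left(4 + 1\right) \left(-6\right) = 5 \left(-6\right) = -30$)
$D{\left(\left(-7 + 10\right)^{2} \right)} + b = -30 - 179770 = -179800$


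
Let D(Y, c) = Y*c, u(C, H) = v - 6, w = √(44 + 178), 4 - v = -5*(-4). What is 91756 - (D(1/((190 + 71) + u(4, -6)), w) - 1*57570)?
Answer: 149326 - √222/239 ≈ 1.4933e+5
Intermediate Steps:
v = -16 (v = 4 - (-5)*(-4) = 4 - 1*20 = 4 - 20 = -16)
w = √222 ≈ 14.900
u(C, H) = -22 (u(C, H) = -16 - 6 = -22)
91756 - (D(1/((190 + 71) + u(4, -6)), w) - 1*57570) = 91756 - (√222/((190 + 71) - 22) - 1*57570) = 91756 - (√222/(261 - 22) - 57570) = 91756 - (√222/239 - 57570) = 91756 - (-57570 + √222/239) = 91756 + (57570 - √222/239) = 149326 - √222/239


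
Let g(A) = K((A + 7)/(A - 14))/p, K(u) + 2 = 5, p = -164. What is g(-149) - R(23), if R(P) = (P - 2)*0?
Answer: -3/164 ≈ -0.018293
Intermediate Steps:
K(u) = 3 (K(u) = -2 + 5 = 3)
g(A) = -3/164 (g(A) = 3/(-164) = 3*(-1/164) = -3/164)
R(P) = 0 (R(P) = (-2 + P)*0 = 0)
g(-149) - R(23) = -3/164 - 1*0 = -3/164 + 0 = -3/164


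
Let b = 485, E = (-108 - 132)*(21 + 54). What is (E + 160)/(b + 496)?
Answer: -17840/981 ≈ -18.186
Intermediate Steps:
E = -18000 (E = -240*75 = -18000)
(E + 160)/(b + 496) = (-18000 + 160)/(485 + 496) = -17840/981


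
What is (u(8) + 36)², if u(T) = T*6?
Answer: 7056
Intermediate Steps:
u(T) = 6*T
(u(8) + 36)² = (6*8 + 36)² = (48 + 36)² = 84² = 7056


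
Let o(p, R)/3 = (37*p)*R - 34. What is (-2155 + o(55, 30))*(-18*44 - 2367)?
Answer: -571440987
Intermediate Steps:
o(p, R) = -102 + 111*R*p (o(p, R) = 3*((37*p)*R - 34) = 3*(37*R*p - 34) = 3*(-34 + 37*R*p) = -102 + 111*R*p)
(-2155 + o(55, 30))*(-18*44 - 2367) = (-2155 + (-102 + 111*30*55))*(-18*44 - 2367) = (-2155 + (-102 + 183150))*(-792 - 2367) = (-2155 + 183048)*(-3159) = 180893*(-3159) = -571440987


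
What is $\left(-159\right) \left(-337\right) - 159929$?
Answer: $-106346$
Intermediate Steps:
$\left(-159\right) \left(-337\right) - 159929 = 53583 - 159929 = -106346$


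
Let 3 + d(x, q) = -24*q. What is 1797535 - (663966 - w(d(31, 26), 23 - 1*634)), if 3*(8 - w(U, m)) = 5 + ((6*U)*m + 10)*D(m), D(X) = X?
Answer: 469280146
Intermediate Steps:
d(x, q) = -3 - 24*q
w(U, m) = 19/3 - m*(10 + 6*U*m)/3 (w(U, m) = 8 - (5 + ((6*U)*m + 10)*m)/3 = 8 - (5 + (6*U*m + 10)*m)/3 = 8 - (5 + (10 + 6*U*m)*m)/3 = 8 - (5 + m*(10 + 6*U*m))/3 = 8 + (-5/3 - m*(10 + 6*U*m)/3) = 19/3 - m*(10 + 6*U*m)/3)
1797535 - (663966 - w(d(31, 26), 23 - 1*634)) = 1797535 - (663966 - (19/3 - 10*(23 - 1*634)/3 - 2*(-3 - 24*26)*(23 - 1*634)²)) = 1797535 - (663966 - (19/3 - 10*(23 - 634)/3 - 2*(-3 - 624)*(23 - 634)²)) = 1797535 - (663966 - (19/3 - 10/3*(-611) - 2*(-627)*(-611)²)) = 1797535 - (663966 - (19/3 + 6110/3 - 2*(-627)*373321)) = 1797535 - (663966 - (19/3 + 6110/3 + 468144534)) = 1797535 - (663966 - 1*468146577) = 1797535 - (663966 - 468146577) = 1797535 - 1*(-467482611) = 1797535 + 467482611 = 469280146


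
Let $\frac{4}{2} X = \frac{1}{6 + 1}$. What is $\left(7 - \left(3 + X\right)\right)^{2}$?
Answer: $\frac{3025}{196} \approx 15.434$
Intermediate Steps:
$X = \frac{1}{14}$ ($X = \frac{1}{2 \left(6 + 1\right)} = \frac{1}{2 \cdot 7} = \frac{1}{2} \cdot \frac{1}{7} = \frac{1}{14} \approx 0.071429$)
$\left(7 - \left(3 + X\right)\right)^{2} = \left(7 - \frac{43}{14}\right)^{2} = \left(\frac{55}{14}\right)^{2} = \frac{3025}{196}$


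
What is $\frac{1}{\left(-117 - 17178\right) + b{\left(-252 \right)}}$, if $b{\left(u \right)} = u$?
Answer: $- \frac{1}{17547} \approx -5.699 \cdot 10^{-5}$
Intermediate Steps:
$\frac{1}{\left(-117 - 17178\right) + b{\left(-252 \right)}} = \frac{1}{\left(-117 - 17178\right) - 252} = \frac{1}{-17295 - 252} = \frac{1}{-17547} = - \frac{1}{17547}$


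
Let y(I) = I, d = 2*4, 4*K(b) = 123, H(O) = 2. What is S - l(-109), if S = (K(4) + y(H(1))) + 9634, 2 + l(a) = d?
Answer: 38643/4 ≈ 9660.8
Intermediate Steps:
K(b) = 123/4 (K(b) = (1/4)*123 = 123/4)
d = 8
l(a) = 6 (l(a) = -2 + 8 = 6)
S = 38667/4 (S = (123/4 + 2) + 9634 = 131/4 + 9634 = 38667/4 ≈ 9666.8)
S - l(-109) = 38667/4 - 1*6 = 38667/4 - 6 = 38643/4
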